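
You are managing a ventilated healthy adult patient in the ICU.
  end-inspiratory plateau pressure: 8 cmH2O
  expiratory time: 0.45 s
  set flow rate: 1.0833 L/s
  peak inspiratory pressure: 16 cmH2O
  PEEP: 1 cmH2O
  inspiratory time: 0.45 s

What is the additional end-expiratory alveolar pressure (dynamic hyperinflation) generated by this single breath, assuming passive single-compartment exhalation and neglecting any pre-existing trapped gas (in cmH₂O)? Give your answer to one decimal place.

Vt = flow × Ti = 1.0833 L/s × 0.45 s × 1000 mL/L = 487.49 mL.
R = (PIP − Pplat)/V̇ = (16 − 8) / 1.0833 = 8.0/1.0833 = 7.385 cmH2O·s/L.
C = Vt/(Pplat − PEEP) = 487.49 / (8 − 1) = 487.49/7.0 = 69.641 mL/cmH2O.
τ = R × C = 7.385 × 0.06964 L/cmH2O = 0.5143 s.
Fraction remaining = e^(−Te/τ) = e^(−0.45/0.5143) = 0.4169; trapped volume = 487.49 × 0.4169 = 203.23 mL.
Additional alveolar pressure from trapping ≈ V_trapped / C = 203.23 / 69.641 = 2.918 cmH2O.

2.9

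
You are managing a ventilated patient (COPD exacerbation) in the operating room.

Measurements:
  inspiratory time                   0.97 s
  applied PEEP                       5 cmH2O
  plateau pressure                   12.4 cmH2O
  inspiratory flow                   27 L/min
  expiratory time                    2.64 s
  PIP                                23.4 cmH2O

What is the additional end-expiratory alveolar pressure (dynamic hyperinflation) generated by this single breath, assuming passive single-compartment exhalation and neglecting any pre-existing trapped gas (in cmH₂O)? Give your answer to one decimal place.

1.2

Flow: 27 L/min ÷ 60 = 0.45 L/s.
Vt = flow × Ti = 0.45 L/s × 0.97 s × 1000 mL/L = 436.5 mL.
R = (PIP − Pplat)/V̇ = (23.4 − 12.4) / 0.45 = 11.0/0.45 = 24.444 cmH2O·s/L.
C = Vt/(Pplat − PEEP) = 436.5 / (12.4 − 5) = 436.5/7.4 = 58.986 mL/cmH2O.
τ = R × C = 24.444 × 0.05899 L/cmH2O = 1.442 s.
Fraction remaining = e^(−Te/τ) = e^(−2.64/1.442) = 0.1603; trapped volume = 436.5 × 0.1603 = 69.971 mL.
Additional alveolar pressure from trapping ≈ V_trapped / C = 69.971 / 58.986 = 1.186 cmH2O.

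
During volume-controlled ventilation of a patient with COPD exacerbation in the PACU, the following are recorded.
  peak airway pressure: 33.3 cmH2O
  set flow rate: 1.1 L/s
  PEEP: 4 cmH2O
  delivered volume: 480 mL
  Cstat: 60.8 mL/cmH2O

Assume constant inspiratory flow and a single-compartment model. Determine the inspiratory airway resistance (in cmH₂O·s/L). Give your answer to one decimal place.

Equation of motion (constant flow): PIP = Vt/C + R·V̇ + PEEP.
R·V̇ = PIP − Vt/C − PEEP = 33.3 − 480/60.8 − 4 = 33.3 − 7.895 − 4 = 21.405 cmH2O.
R = 21.405 / 1.1 = 19.459 cmH2O·s/L.

19.5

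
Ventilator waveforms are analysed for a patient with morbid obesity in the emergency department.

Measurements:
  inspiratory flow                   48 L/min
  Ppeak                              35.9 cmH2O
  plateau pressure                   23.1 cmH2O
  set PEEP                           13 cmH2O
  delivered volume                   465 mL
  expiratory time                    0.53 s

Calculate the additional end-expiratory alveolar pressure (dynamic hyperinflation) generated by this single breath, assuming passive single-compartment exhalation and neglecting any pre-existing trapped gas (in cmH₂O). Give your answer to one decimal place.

Flow: 48 L/min ÷ 60 = 0.8 L/s.
R = (PIP − Pplat)/V̇ = (35.9 − 23.1) / 0.8 = 12.8/0.8 = 16.0 cmH2O·s/L.
C = Vt/(Pplat − PEEP) = 465.0 / (23.1 − 13) = 465.0/10.1 = 46.04 mL/cmH2O.
τ = R × C = 16.0 × 0.04604 L/cmH2O = 0.7366 s.
Fraction remaining = e^(−Te/τ) = e^(−0.53/0.7366) = 0.487; trapped volume = 465.0 × 0.487 = 226.46 mL.
Additional alveolar pressure from trapping ≈ V_trapped / C = 226.46 / 46.04 = 4.919 cmH2O.

4.9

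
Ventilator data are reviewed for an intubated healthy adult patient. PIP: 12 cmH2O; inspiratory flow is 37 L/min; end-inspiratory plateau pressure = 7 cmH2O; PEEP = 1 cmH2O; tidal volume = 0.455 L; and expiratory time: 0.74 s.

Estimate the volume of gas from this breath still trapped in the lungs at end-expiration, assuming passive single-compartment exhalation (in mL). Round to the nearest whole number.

137

Flow: 37 L/min ÷ 60 = 0.6167 L/s.
R = (PIP − Pplat)/V̇ = (12 − 7) / 0.6167 = 5.0/0.6167 = 8.108 cmH2O·s/L.
C = Vt/(Pplat − PEEP) = 455.0 / (7 − 1) = 455.0/6.0 = 75.833 mL/cmH2O.
τ = R × C = 8.108 × 0.07583 L/cmH2O = 0.6148 s.
Fraction remaining = e^(−Te/τ) = e^(−0.74/0.6148) = 0.3001.
Trapped volume = 455.0 × 0.3001 = 136.55 mL.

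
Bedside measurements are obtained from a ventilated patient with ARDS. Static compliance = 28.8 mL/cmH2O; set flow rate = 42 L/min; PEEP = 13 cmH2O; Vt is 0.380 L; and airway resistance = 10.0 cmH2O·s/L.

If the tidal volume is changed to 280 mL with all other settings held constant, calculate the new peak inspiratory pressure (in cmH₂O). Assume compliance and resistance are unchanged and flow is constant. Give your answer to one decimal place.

Flow: 42 L/min ÷ 60 = 0.7 L/s.
PIP = Vt/C + R·V̇ + PEEP (constant-flow equation of motion).
Only the elastic term changes: ΔPIP = ΔVt / C = (280 − 380) / 28.8 = -3.472 cmH2O.
Original PIP = 380/28.8 + 10.0×0.7 + 13 = 33.194 cmH2O; new PIP = 33.194 + (-3.472) = 29.722 cmH2O.

29.7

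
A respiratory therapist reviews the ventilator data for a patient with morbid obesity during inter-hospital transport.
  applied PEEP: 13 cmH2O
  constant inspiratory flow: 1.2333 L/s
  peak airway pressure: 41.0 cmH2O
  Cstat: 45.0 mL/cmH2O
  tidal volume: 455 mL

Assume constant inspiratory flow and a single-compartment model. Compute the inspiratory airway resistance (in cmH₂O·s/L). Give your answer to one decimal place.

14.5

Equation of motion (constant flow): PIP = Vt/C + R·V̇ + PEEP.
R·V̇ = PIP − Vt/C − PEEP = 41.0 − 455/45.0 − 13 = 41.0 − 10.111 − 13 = 17.889 cmH2O.
R = 17.889 / 1.2333 = 14.505 cmH2O·s/L.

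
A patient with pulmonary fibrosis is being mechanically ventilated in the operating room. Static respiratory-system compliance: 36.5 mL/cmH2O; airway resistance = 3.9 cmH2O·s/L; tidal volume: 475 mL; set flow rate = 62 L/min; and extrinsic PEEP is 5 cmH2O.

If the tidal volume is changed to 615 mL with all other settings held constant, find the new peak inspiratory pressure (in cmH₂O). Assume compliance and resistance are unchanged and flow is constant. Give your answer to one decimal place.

Flow: 62 L/min ÷ 60 = 1.0333 L/s.
PIP = Vt/C + R·V̇ + PEEP (constant-flow equation of motion).
Only the elastic term changes: ΔPIP = ΔVt / C = (615 − 475) / 36.5 = 3.836 cmH2O.
Original PIP = 475/36.5 + 3.9×1.0333 + 5 = 22.044 cmH2O; new PIP = 22.044 + (3.836) = 25.88 cmH2O.

25.9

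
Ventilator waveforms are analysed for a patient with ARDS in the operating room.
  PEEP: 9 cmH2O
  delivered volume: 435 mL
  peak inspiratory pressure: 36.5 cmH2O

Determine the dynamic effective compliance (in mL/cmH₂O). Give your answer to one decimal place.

Dynamic compliance = Vt / (PIP − PEEP) = 435 / (36.5 − 9) = 435 / 27.5 = 15.818 mL/cmH2O.

15.8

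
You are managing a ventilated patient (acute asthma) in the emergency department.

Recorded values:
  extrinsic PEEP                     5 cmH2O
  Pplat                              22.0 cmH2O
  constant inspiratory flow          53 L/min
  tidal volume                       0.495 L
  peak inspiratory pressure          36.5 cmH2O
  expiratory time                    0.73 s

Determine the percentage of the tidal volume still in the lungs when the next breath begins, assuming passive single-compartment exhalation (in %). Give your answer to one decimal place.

Flow: 53 L/min ÷ 60 = 0.8833 L/s.
R = (PIP − Pplat)/V̇ = (36.5 − 22.0) / 0.8833 = 14.5/0.8833 = 16.416 cmH2O·s/L.
C = Vt/(Pplat − PEEP) = 495.0 / (22.0 − 5) = 495.0/17.0 = 29.118 mL/cmH2O.
τ = R × C = 16.416 × 0.02912 L/cmH2O = 0.478 s.
Fraction remaining at end-expiration = e^(−Te/τ) = e^(−0.73/0.478) = 0.2171 → 21.71%.

21.7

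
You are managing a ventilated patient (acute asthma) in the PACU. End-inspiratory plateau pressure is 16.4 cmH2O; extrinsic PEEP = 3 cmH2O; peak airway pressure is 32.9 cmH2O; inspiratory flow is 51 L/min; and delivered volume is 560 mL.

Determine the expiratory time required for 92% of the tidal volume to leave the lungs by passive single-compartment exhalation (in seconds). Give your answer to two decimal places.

Flow: 51 L/min ÷ 60 = 0.85 L/s.
R = (PIP − Pplat)/V̇ = (32.9 − 16.4) / 0.85 = 16.5/0.85 = 19.412 cmH2O·s/L.
C = Vt/(Pplat − PEEP) = 560.0 / (16.4 − 3) = 560.0/13.4 = 41.791 mL/cmH2O.
τ = R × C = 19.412 × 0.04179 L/cmH2O = 0.8112 s.
t = −τ·ln(1 − 0.92) = −0.8112·ln(0.08) = 2.049 s.

2.05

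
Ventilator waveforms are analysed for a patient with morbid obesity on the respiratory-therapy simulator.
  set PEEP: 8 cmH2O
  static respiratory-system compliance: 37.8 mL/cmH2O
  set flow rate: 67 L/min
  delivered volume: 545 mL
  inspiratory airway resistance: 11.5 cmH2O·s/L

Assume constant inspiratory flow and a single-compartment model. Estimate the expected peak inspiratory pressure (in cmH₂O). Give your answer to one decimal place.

Flow: 67 L/min ÷ 60 = 1.1167 L/s.
Equation of motion (constant flow): PIP = Vt/C + R·V̇ + PEEP.
PIP = 545/37.8 + 11.5×1.1167 + 8 = 14.418 + 12.842 + 8 = 35.26 cmH2O.

35.3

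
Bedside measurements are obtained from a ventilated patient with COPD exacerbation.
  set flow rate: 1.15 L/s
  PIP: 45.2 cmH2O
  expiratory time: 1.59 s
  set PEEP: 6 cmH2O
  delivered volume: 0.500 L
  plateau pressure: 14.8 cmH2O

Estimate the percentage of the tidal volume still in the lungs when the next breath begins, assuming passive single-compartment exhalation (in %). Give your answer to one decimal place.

34.7

R = (PIP − Pplat)/V̇ = (45.2 − 14.8) / 1.15 = 30.4/1.15 = 26.435 cmH2O·s/L.
C = Vt/(Pplat − PEEP) = 500.0 / (14.8 − 6) = 500.0/8.8 = 56.818 mL/cmH2O.
τ = R × C = 26.435 × 0.05682 L/cmH2O = 1.502 s.
Fraction remaining at end-expiration = e^(−Te/τ) = e^(−1.59/1.502) = 0.3469 → 34.69%.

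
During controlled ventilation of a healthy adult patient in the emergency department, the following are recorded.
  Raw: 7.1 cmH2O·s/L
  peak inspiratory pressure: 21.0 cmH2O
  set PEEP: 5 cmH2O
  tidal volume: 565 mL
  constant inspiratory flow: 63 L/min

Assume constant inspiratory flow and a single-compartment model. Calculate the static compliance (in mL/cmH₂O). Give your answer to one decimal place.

Flow: 63 L/min ÷ 60 = 1.05 L/s.
Equation of motion (constant flow): PIP = Vt/C + R·V̇ + PEEP.
Vt/C = PIP − R·V̇ − PEEP = 21.0 − 7.1×1.05 − 5 = 21.0 − 7.455 − 5 = 8.545 cmH2O.
C = Vt / 8.545 = 565 / 8.545 = 66.121 mL/cmH2O.

66.1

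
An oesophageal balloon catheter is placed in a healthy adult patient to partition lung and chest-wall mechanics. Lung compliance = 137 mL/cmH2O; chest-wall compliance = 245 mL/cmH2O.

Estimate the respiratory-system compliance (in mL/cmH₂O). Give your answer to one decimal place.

87.9

Lung and chest wall are elastances in series: 1/Crs = 1/CL + 1/Ccw.
1/Crs = 1/137 + 1/245 = 0.01138.
Crs = 87.873 mL/cmH2O.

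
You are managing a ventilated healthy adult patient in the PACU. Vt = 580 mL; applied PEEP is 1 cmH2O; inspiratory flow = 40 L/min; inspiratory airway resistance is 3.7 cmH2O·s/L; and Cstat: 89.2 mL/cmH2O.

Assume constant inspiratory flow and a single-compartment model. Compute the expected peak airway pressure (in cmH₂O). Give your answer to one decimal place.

10.0

Flow: 40 L/min ÷ 60 = 0.6667 L/s.
Equation of motion (constant flow): PIP = Vt/C + R·V̇ + PEEP.
PIP = 580/89.2 + 3.7×0.6667 + 1 = 6.502 + 2.467 + 1 = 9.969 cmH2O.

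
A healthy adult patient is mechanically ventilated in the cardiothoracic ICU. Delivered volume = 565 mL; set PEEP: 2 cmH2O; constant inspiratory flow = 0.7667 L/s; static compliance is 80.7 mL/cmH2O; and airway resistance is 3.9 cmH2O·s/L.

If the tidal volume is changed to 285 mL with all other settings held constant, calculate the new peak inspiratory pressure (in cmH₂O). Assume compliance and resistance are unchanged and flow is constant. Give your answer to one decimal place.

8.5

PIP = Vt/C + R·V̇ + PEEP (constant-flow equation of motion).
Only the elastic term changes: ΔPIP = ΔVt / C = (285 − 565) / 80.7 = -3.47 cmH2O.
Original PIP = 565/80.7 + 3.9×0.7667 + 2 = 11.991 cmH2O; new PIP = 11.991 + (-3.47) = 8.521 cmH2O.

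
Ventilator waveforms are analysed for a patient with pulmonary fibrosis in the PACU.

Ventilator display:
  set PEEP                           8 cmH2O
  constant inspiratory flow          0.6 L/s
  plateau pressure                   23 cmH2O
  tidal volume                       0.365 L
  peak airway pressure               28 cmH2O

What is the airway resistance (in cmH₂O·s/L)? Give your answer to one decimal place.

Raw = (PIP − Pplat) / flow = (28 − 23) / 0.6 = 5.0 / 0.6 = 8.333 cmH2O·s/L.

8.3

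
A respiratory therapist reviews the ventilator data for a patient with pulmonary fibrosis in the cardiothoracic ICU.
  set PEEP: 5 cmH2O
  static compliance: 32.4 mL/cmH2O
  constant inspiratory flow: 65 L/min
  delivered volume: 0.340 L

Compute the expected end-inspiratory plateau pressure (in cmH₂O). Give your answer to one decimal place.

15.5

Pplat = PEEP + Vt / Cstat = 5 + 340 / 32.4 = 5 + 10.494 = 15.494 cmH2O.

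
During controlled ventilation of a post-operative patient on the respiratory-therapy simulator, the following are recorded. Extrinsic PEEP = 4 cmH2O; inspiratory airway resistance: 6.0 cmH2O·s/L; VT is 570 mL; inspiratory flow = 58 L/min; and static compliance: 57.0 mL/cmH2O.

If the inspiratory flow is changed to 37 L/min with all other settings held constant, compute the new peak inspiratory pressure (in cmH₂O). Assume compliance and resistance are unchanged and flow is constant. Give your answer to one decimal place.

Flow: 58 L/min ÷ 60 = 0.9667 L/s.
New flow: 37 L/min ÷ 60 = 0.6167 L/s.
PIP = Vt/C + R·V̇ + PEEP (constant-flow equation of motion).
Only the resistive term changes: ΔPIP = R × ΔV̇ = 6.0 × (0.6167 − 0.9667) = 6.0 × -0.35 = -2.1 cmH2O.
Original PIP = 570/57.0 + 6.0×0.9667 + 4 = 19.8 cmH2O; new PIP = 19.8 + (-2.1) = 17.7 cmH2O.

17.7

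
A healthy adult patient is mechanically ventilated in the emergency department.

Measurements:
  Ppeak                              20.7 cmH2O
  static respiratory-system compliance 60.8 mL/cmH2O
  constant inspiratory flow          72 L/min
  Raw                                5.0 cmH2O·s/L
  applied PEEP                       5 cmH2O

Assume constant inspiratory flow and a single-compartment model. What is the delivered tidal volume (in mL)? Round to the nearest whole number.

Flow: 72 L/min ÷ 60 = 1.2 L/s.
Equation of motion (constant flow): PIP = Vt/C + R·V̇ + PEEP.
Vt/C = PIP − R·V̇ − PEEP = 20.7 − 6.0 − 5 = 9.7 cmH2O.
Vt = C × 9.7 = 60.8 × 9.7 = 589.76 mL.

590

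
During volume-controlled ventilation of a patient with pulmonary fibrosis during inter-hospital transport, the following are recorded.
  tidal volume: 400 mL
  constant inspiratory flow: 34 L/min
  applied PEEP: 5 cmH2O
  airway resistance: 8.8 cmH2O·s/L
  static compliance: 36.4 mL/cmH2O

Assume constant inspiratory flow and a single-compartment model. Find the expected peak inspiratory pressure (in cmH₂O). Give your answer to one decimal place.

Flow: 34 L/min ÷ 60 = 0.5667 L/s.
Equation of motion (constant flow): PIP = Vt/C + R·V̇ + PEEP.
PIP = 400/36.4 + 8.8×0.5667 + 5 = 10.989 + 4.987 + 5 = 20.976 cmH2O.

21.0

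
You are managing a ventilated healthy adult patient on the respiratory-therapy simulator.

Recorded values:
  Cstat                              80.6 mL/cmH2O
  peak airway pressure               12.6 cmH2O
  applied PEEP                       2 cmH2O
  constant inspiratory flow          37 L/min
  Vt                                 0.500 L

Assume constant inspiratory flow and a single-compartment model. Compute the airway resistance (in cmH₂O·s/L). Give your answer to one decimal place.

7.1

Flow: 37 L/min ÷ 60 = 0.6167 L/s.
Equation of motion (constant flow): PIP = Vt/C + R·V̇ + PEEP.
R·V̇ = PIP − Vt/C − PEEP = 12.6 − 500/80.6 − 2 = 12.6 − 6.203 − 2 = 4.397 cmH2O.
R = 4.397 / 0.6167 = 7.13 cmH2O·s/L.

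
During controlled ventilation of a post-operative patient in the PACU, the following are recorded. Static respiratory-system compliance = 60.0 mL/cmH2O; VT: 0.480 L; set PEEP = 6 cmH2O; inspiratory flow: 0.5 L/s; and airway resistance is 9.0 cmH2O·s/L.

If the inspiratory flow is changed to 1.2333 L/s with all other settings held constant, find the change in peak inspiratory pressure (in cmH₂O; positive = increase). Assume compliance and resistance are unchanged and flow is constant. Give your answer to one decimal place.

PIP = Vt/C + R·V̇ + PEEP (constant-flow equation of motion).
Only the resistive term changes: ΔPIP = R × ΔV̇ = 9.0 × (1.2333 − 0.5) = 9.0 × 0.7333 = 6.6 cmH2O.

6.6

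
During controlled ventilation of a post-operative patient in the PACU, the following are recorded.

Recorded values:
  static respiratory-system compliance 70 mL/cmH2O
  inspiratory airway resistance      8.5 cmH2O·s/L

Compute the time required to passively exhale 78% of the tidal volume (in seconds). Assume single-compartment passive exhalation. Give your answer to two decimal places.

0.90

τ = R × C = 8.5 × 70 mL/cmH2O = 8.5 × 0.070 L/cmH2O = 0.595 s.
Exhaled fraction f = 1 − e^(−t/τ) → t = −τ·ln(1 − f) = −0.595·ln(0.22) = 0.9009 s.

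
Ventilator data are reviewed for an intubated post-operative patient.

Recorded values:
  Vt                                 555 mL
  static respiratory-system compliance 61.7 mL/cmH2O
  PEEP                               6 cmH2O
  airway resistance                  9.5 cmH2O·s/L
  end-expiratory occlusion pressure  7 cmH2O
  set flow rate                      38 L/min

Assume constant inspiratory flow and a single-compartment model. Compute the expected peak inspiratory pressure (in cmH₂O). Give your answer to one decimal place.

Flow: 38 L/min ÷ 60 = 0.6333 L/s.
Total PEEP = 7 cmH2O (set 6 + intrinsic 1); this is the baseline alveolar pressure.
Equation of motion (constant flow): PIP = Vt/C + R·V̇ + PEEP.
PIP = 555/61.7 + 9.5×0.6333 + 7 = 8.995 + 6.016 + 7 = 22.011 cmH2O.

22.0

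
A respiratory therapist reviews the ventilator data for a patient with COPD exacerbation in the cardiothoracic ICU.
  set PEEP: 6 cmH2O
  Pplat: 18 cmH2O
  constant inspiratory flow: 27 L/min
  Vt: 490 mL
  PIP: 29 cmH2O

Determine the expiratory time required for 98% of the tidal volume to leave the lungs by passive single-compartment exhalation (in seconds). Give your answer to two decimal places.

Flow: 27 L/min ÷ 60 = 0.45 L/s.
R = (PIP − Pplat)/V̇ = (29 − 18) / 0.45 = 11.0/0.45 = 24.444 cmH2O·s/L.
C = Vt/(Pplat − PEEP) = 490.0 / (18 − 6) = 490.0/12.0 = 40.833 mL/cmH2O.
τ = R × C = 24.444 × 0.04083 L/cmH2O = 0.998 s.
t = −τ·ln(1 − 0.98) = −0.998·ln(0.02) = 3.904 s.

3.90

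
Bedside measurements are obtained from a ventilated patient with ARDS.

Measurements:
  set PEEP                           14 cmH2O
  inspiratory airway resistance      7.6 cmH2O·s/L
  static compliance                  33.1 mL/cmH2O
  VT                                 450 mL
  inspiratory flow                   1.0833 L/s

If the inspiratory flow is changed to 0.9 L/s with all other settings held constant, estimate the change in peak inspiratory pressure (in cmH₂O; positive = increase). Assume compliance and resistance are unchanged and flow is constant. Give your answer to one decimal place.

PIP = Vt/C + R·V̇ + PEEP (constant-flow equation of motion).
Only the resistive term changes: ΔPIP = R × ΔV̇ = 7.6 × (0.9 − 1.0833) = 7.6 × -0.1833 = -1.393 cmH2O.

-1.4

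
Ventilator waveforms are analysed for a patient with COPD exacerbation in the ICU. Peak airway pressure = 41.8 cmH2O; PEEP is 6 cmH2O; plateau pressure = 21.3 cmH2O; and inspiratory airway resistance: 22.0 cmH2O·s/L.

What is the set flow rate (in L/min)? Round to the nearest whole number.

56

flow = (PIP − Pplat) / Raw = (41.8 − 21.3) / 22.0 = 0.9318 L/s × 60 = 55.908 L/min.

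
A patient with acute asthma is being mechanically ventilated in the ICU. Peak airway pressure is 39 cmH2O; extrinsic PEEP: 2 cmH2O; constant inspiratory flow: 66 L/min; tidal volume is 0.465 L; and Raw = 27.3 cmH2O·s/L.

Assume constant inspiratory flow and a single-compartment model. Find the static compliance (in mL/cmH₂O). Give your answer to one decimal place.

Flow: 66 L/min ÷ 60 = 1.1 L/s.
Equation of motion (constant flow): PIP = Vt/C + R·V̇ + PEEP.
Vt/C = PIP − R·V̇ − PEEP = 39 − 27.3×1.1 − 2 = 39 − 30.03 − 2 = 6.97 cmH2O.
C = Vt / 6.97 = 465 / 6.97 = 66.714 mL/cmH2O.

66.7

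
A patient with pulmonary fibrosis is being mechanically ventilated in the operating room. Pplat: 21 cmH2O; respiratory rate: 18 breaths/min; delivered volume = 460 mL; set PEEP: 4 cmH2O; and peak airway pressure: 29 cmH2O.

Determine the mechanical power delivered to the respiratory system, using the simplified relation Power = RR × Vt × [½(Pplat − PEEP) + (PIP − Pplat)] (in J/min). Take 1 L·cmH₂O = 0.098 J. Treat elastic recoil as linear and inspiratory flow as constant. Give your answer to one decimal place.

13.4

Per-breath work = Vt × [½(Pplat−PEEP) + (PIP−Pplat)] = 0.460 × [0.5×17.0 + 8.0] = 0.460 × 16.5 = 7.59 L·cmH2O.
Power = 18 × 7.59 = 136.62 L·cmH2O/min.
× 0.098 J/(L·cmH2O) → 13.389 J/min.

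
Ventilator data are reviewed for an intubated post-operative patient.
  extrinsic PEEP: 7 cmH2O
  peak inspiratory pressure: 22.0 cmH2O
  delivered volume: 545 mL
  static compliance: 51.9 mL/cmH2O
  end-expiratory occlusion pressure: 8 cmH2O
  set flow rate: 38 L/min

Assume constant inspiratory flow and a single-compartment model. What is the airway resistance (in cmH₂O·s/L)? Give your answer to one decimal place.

5.5

Flow: 38 L/min ÷ 60 = 0.6333 L/s.
Total PEEP = 8 cmH2O (set 7 + intrinsic 1); this is the baseline alveolar pressure.
Equation of motion (constant flow): PIP = Vt/C + R·V̇ + PEEP.
R·V̇ = PIP − Vt/C − PEEP = 22.0 − 545/51.9 − 8 = 22.0 − 10.501 − 8 = 3.499 cmH2O.
R = 3.499 / 0.6333 = 5.525 cmH2O·s/L.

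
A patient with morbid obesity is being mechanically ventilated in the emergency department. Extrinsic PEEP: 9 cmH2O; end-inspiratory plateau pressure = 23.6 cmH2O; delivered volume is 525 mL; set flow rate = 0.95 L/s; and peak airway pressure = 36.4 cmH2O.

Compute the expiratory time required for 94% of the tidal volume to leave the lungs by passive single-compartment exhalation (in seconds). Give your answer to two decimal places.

R = (PIP − Pplat)/V̇ = (36.4 − 23.6) / 0.95 = 12.8/0.95 = 13.474 cmH2O·s/L.
C = Vt/(Pplat − PEEP) = 525.0 / (23.6 − 9) = 525.0/14.6 = 35.959 mL/cmH2O.
τ = R × C = 13.474 × 0.03596 L/cmH2O = 0.4845 s.
t = −τ·ln(1 − 0.94) = −0.4845·ln(0.06) = 1.363 s.

1.36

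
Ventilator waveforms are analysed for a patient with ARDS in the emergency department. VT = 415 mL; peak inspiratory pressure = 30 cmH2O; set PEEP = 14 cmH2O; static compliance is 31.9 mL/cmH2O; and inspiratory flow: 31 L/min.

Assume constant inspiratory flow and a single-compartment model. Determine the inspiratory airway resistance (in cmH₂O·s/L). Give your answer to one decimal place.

5.8

Flow: 31 L/min ÷ 60 = 0.5167 L/s.
Equation of motion (constant flow): PIP = Vt/C + R·V̇ + PEEP.
R·V̇ = PIP − Vt/C − PEEP = 30 − 415/31.9 − 14 = 30 − 13.009 − 14 = 2.991 cmH2O.
R = 2.991 / 0.5167 = 5.789 cmH2O·s/L.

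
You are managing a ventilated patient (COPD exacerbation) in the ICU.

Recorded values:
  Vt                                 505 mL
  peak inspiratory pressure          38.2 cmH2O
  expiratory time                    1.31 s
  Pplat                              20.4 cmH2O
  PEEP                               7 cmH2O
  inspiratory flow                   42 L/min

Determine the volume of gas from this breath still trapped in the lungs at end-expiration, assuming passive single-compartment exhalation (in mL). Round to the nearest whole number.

129

Flow: 42 L/min ÷ 60 = 0.7 L/s.
R = (PIP − Pplat)/V̇ = (38.2 − 20.4) / 0.7 = 17.8/0.7 = 25.429 cmH2O·s/L.
C = Vt/(Pplat − PEEP) = 505.0 / (20.4 − 7) = 505.0/13.4 = 37.687 mL/cmH2O.
τ = R × C = 25.429 × 0.03769 L/cmH2O = 0.9584 s.
Fraction remaining = e^(−Te/τ) = e^(−1.31/0.9584) = 0.2549.
Trapped volume = 505.0 × 0.2549 = 128.72 mL.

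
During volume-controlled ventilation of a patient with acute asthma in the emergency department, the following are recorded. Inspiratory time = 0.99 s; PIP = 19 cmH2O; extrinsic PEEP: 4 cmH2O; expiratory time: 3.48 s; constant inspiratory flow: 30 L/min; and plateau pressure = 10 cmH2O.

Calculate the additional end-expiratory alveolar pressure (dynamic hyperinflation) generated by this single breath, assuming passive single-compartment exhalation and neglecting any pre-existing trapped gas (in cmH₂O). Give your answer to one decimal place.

0.6

Flow: 30 L/min ÷ 60 = 0.5 L/s.
Vt = flow × Ti = 0.5 L/s × 0.99 s × 1000 mL/L = 495.0 mL.
R = (PIP − Pplat)/V̇ = (19 − 10) / 0.5 = 9.0/0.5 = 18.0 cmH2O·s/L.
C = Vt/(Pplat − PEEP) = 495.0 / (10 − 4) = 495.0/6.0 = 82.5 mL/cmH2O.
τ = R × C = 18.0 × 0.0825 L/cmH2O = 1.485 s.
Fraction remaining = e^(−Te/τ) = e^(−3.48/1.485) = 0.096; trapped volume = 495.0 × 0.096 = 47.52 mL.
Additional alveolar pressure from trapping ≈ V_trapped / C = 47.52 / 82.5 = 0.576 cmH2O.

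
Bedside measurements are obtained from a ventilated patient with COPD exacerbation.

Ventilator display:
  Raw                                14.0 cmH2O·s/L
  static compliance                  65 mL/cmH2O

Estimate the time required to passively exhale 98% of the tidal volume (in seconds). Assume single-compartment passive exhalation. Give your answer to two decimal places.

τ = R × C = 14.0 × 65 mL/cmH2O = 14.0 × 0.065 L/cmH2O = 0.91 s.
Exhaled fraction f = 1 − e^(−t/τ) → t = −τ·ln(1 − f) = −0.91·ln(0.02) = 3.56 s.

3.56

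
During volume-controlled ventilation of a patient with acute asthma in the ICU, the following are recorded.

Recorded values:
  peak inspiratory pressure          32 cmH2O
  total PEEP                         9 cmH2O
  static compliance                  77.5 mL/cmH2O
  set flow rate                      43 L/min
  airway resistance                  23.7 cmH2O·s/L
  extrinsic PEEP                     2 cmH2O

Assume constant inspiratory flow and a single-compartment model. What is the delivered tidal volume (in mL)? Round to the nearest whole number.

Flow: 43 L/min ÷ 60 = 0.7167 L/s.
Total PEEP = 9 cmH2O (set 2 + intrinsic 7); this is the baseline alveolar pressure.
Equation of motion (constant flow): PIP = Vt/C + R·V̇ + PEEP.
Vt/C = PIP − R·V̇ − PEEP = 32 − 16.986 − 9 = 6.014 cmH2O.
Vt = C × 6.014 = 77.5 × 6.014 = 466.09 mL.

466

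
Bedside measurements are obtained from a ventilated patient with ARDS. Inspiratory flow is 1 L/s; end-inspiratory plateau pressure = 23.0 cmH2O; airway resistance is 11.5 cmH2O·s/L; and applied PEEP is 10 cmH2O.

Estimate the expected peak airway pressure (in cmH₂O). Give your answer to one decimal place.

PIP = Pplat + Raw × flow = 23.0 + 11.5 × 1 = 23.0 + 11.5 = 34.5 cmH2O.

34.5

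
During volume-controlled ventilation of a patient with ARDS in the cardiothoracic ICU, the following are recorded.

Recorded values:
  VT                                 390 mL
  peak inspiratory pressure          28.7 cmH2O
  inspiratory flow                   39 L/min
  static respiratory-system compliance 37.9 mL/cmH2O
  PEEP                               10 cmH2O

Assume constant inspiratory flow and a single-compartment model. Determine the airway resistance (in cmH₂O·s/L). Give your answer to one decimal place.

12.9

Flow: 39 L/min ÷ 60 = 0.65 L/s.
Equation of motion (constant flow): PIP = Vt/C + R·V̇ + PEEP.
R·V̇ = PIP − Vt/C − PEEP = 28.7 − 390/37.9 − 10 = 28.7 − 10.29 − 10 = 8.41 cmH2O.
R = 8.41 / 0.65 = 12.938 cmH2O·s/L.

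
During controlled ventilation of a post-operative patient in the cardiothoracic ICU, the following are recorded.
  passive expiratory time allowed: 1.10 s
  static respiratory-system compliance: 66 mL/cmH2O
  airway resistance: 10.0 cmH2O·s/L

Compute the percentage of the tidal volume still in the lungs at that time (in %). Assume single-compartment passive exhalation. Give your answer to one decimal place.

18.9

τ = R × C = 10.0 × 66 mL/cmH2O = 10.0 × 0.066 L/cmH2O = 0.66 s.
Passive exhalation: V(t)/V₀ = e^(−t/τ) = e^(−1.10/0.66) = 0.1889.
Fraction remaining = 0.1889 → 18.89%.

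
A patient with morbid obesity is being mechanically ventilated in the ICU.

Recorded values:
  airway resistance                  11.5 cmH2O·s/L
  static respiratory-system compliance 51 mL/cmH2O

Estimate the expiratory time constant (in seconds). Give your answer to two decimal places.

τ = R × C = 11.5 × 51 mL/cmH2O = 11.5 × 0.051 L/cmH2O = 0.5865 s.

0.59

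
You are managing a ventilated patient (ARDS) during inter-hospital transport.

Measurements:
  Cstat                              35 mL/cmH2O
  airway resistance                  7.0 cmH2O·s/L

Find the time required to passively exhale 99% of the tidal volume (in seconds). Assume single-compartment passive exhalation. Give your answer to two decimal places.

1.13

τ = R × C = 7.0 × 35 mL/cmH2O = 7.0 × 0.035 L/cmH2O = 0.245 s.
Exhaled fraction f = 1 − e^(−t/τ) → t = −τ·ln(1 − f) = −0.245·ln(0.01) = 1.128 s.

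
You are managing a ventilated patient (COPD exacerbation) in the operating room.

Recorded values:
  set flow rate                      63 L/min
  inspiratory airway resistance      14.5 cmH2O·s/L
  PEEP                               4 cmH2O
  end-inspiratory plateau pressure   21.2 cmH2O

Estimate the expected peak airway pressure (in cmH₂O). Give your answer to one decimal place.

Flow: 63 L/min ÷ 60 = 1.05 L/s.
PIP = Pplat + Raw × flow = 21.2 + 14.5 × 1.05 = 21.2 + 15.225 = 36.425 cmH2O.

36.4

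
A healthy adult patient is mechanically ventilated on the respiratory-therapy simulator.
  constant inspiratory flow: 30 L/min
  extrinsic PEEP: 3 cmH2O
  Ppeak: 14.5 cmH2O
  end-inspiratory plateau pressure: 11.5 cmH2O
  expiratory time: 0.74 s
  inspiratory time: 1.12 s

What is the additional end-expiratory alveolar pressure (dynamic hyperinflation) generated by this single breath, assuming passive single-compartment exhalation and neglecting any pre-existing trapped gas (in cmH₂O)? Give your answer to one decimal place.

Flow: 30 L/min ÷ 60 = 0.5 L/s.
Vt = flow × Ti = 0.5 L/s × 1.12 s × 1000 mL/L = 560.0 mL.
R = (PIP − Pplat)/V̇ = (14.5 − 11.5) / 0.5 = 3.0/0.5 = 6.0 cmH2O·s/L.
C = Vt/(Pplat − PEEP) = 560.0 / (11.5 − 3) = 560.0/8.5 = 65.882 mL/cmH2O.
τ = R × C = 6.0 × 0.06588 L/cmH2O = 0.3953 s.
Fraction remaining = e^(−Te/τ) = e^(−0.74/0.3953) = 0.1538; trapped volume = 560.0 × 0.1538 = 86.128 mL.
Additional alveolar pressure from trapping ≈ V_trapped / C = 86.128 / 65.882 = 1.307 cmH2O.

1.3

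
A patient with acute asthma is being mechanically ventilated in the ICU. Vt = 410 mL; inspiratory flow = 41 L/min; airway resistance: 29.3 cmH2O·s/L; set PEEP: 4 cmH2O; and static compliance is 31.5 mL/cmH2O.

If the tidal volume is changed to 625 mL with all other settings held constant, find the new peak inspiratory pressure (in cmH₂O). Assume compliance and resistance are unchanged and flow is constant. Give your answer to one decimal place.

43.9

Flow: 41 L/min ÷ 60 = 0.6833 L/s.
PIP = Vt/C + R·V̇ + PEEP (constant-flow equation of motion).
Only the elastic term changes: ΔPIP = ΔVt / C = (625 − 410) / 31.5 = 6.825 cmH2O.
Original PIP = 410/31.5 + 29.3×0.6833 + 4 = 37.037 cmH2O; new PIP = 37.037 + (6.825) = 43.862 cmH2O.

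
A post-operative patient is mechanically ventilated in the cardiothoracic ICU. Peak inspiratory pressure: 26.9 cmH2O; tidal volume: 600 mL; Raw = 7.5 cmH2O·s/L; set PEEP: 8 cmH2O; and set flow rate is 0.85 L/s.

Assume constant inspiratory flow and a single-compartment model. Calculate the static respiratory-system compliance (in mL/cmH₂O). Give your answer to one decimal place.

47.9

Equation of motion (constant flow): PIP = Vt/C + R·V̇ + PEEP.
Vt/C = PIP − R·V̇ − PEEP = 26.9 − 7.5×0.85 − 8 = 26.9 − 6.375 − 8 = 12.525 cmH2O.
C = Vt / 12.525 = 600 / 12.525 = 47.904 mL/cmH2O.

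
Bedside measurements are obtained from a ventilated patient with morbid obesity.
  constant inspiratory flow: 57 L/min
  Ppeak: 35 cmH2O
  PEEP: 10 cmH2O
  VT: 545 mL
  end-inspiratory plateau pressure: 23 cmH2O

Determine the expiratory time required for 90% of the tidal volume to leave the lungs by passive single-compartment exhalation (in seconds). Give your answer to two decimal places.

Flow: 57 L/min ÷ 60 = 0.95 L/s.
R = (PIP − Pplat)/V̇ = (35 − 23) / 0.95 = 12.0/0.95 = 12.632 cmH2O·s/L.
C = Vt/(Pplat − PEEP) = 545.0 / (23 − 10) = 545.0/13.0 = 41.923 mL/cmH2O.
τ = R × C = 12.632 × 0.04192 L/cmH2O = 0.5295 s.
t = −τ·ln(1 − 0.90) = −0.5295·ln(0.1) = 1.219 s.

1.22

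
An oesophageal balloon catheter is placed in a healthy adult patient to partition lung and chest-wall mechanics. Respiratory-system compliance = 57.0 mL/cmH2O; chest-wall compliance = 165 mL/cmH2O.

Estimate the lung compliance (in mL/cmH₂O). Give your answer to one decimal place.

87.1

1/CL = 1/Crs − 1/Ccw.
1/CL = 1/57.0 − 1/165 = 0.01148.
CL = 87.108 mL/cmH2O.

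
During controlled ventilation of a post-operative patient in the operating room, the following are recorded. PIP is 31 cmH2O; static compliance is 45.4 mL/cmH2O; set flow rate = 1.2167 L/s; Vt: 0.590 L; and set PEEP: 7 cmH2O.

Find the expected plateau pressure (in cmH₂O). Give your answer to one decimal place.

20.0

Pplat = PEEP + Vt / Cstat = 7 + 590 / 45.4 = 7 + 12.996 = 19.996 cmH2O.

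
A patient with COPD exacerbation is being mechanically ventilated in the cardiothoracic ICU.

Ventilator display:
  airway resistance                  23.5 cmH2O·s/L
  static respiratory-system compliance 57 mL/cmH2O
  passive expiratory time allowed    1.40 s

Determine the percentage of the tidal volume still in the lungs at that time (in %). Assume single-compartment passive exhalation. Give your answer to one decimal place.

τ = R × C = 23.5 × 57 mL/cmH2O = 23.5 × 0.057 L/cmH2O = 1.34 s.
Passive exhalation: V(t)/V₀ = e^(−t/τ) = e^(−1.40/1.34) = 0.3518.
Fraction remaining = 0.3518 → 35.18%.

35.2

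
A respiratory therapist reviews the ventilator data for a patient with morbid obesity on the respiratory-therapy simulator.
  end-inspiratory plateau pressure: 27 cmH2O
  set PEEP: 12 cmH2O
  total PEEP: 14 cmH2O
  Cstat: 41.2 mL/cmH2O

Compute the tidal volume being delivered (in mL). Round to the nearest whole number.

536

End-expiratory occlusion gives total PEEP = 14 cmH2O (intrinsic PEEP = 14 − 12 = 2). Use total PEEP for the elastic gradient.
Vt = Cstat × (Pplat − PEEPtotal) = 41.2 × (27 − 14) = 41.2 × 13.0 = 535.6 mL.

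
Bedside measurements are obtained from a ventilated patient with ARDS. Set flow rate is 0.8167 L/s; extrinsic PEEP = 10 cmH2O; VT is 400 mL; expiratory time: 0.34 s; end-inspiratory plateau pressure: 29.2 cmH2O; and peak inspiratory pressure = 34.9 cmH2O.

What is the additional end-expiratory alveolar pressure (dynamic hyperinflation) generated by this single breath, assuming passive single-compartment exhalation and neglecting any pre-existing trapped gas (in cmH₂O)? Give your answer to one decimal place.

R = (PIP − Pplat)/V̇ = (34.9 − 29.2) / 0.8167 = 5.7/0.8167 = 6.979 cmH2O·s/L.
C = Vt/(Pplat − PEEP) = 400.0 / (29.2 − 10) = 400.0/19.2 = 20.833 mL/cmH2O.
τ = R × C = 6.979 × 0.02083 L/cmH2O = 0.1454 s.
Fraction remaining = e^(−Te/τ) = e^(−0.34/0.1454) = 0.09648; trapped volume = 400.0 × 0.09648 = 38.592 mL.
Additional alveolar pressure from trapping ≈ V_trapped / C = 38.592 / 20.833 = 1.852 cmH2O.

1.9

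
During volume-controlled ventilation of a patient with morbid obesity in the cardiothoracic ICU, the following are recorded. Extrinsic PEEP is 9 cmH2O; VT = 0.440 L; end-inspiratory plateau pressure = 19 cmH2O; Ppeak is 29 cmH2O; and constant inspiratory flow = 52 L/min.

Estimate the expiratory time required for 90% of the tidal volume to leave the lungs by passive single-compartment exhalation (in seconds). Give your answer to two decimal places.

Flow: 52 L/min ÷ 60 = 0.8667 L/s.
R = (PIP − Pplat)/V̇ = (29 − 19) / 0.8667 = 10.0/0.8667 = 11.538 cmH2O·s/L.
C = Vt/(Pplat − PEEP) = 440.0 / (19 − 9) = 440.0/10.0 = 44.0 mL/cmH2O.
τ = R × C = 11.538 × 0.044 L/cmH2O = 0.5077 s.
t = −τ·ln(1 − 0.90) = −0.5077·ln(0.1) = 1.169 s.

1.17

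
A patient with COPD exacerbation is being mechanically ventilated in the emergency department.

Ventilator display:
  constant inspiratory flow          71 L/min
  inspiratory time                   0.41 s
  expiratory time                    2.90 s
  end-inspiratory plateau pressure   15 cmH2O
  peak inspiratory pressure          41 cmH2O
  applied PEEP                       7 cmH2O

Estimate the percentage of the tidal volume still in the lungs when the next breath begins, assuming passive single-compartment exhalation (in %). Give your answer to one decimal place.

Flow: 71 L/min ÷ 60 = 1.1833 L/s.
Vt = flow × Ti = 1.1833 L/s × 0.41 s × 1000 mL/L = 485.15 mL.
R = (PIP − Pplat)/V̇ = (41 − 15) / 1.1833 = 26.0/1.1833 = 21.972 cmH2O·s/L.
C = Vt/(Pplat − PEEP) = 485.15 / (15 − 7) = 485.15/8.0 = 60.644 mL/cmH2O.
τ = R × C = 21.972 × 0.06064 L/cmH2O = 1.332 s.
Fraction remaining at end-expiration = e^(−Te/τ) = e^(−2.90/1.332) = 0.1134 → 11.34%.

11.3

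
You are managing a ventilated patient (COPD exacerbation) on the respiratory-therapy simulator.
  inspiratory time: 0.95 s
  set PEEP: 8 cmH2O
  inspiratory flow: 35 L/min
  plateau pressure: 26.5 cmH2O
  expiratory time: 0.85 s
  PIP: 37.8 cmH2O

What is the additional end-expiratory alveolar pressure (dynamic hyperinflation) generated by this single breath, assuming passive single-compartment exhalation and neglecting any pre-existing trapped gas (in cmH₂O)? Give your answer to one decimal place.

4.3

Flow: 35 L/min ÷ 60 = 0.5833 L/s.
Vt = flow × Ti = 0.5833 L/s × 0.95 s × 1000 mL/L = 554.14 mL.
R = (PIP − Pplat)/V̇ = (37.8 − 26.5) / 0.5833 = 11.3/0.5833 = 19.373 cmH2O·s/L.
C = Vt/(Pplat − PEEP) = 554.14 / (26.5 − 8) = 554.14/18.5 = 29.954 mL/cmH2O.
τ = R × C = 19.373 × 0.02995 L/cmH2O = 0.5802 s.
Fraction remaining = e^(−Te/τ) = e^(−0.85/0.5802) = 0.2311; trapped volume = 554.14 × 0.2311 = 128.06 mL.
Additional alveolar pressure from trapping ≈ V_trapped / C = 128.06 / 29.954 = 4.275 cmH2O.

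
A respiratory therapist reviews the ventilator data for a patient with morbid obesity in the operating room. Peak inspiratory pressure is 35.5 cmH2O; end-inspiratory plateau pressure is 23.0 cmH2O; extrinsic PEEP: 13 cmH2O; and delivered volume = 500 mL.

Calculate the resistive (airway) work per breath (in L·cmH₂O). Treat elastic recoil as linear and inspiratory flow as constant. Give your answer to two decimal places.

6.25

With constant inspiratory flow the resistive pressure is constant at PIP − Pplat = 35.5 − 23.0 = 12.5 cmH2O, so resistive work = 12.5 × 0.500 = 6.25 L·cmH2O.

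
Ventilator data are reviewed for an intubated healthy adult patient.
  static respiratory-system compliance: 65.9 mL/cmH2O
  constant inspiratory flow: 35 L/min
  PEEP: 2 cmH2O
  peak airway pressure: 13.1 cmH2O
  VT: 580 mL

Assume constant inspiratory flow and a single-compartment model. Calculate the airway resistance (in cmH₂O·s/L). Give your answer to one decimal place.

Flow: 35 L/min ÷ 60 = 0.5833 L/s.
Equation of motion (constant flow): PIP = Vt/C + R·V̇ + PEEP.
R·V̇ = PIP − Vt/C − PEEP = 13.1 − 580/65.9 − 2 = 13.1 − 8.801 − 2 = 2.299 cmH2O.
R = 2.299 / 0.5833 = 3.941 cmH2O·s/L.

3.9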